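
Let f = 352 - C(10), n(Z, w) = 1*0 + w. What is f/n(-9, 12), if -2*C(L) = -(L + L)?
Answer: 57/2 ≈ 28.500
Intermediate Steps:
n(Z, w) = w (n(Z, w) = 0 + w = w)
C(L) = L (C(L) = -(-1)*(L + L)/2 = -(-1)*2*L/2 = -(-1)*L = L)
f = 342 (f = 352 - 1*10 = 352 - 10 = 342)
f/n(-9, 12) = 342/12 = 342*(1/12) = 57/2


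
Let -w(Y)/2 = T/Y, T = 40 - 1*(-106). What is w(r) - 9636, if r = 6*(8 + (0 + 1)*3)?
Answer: -318134/33 ≈ -9640.4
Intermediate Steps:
r = 66 (r = 6*(8 + 1*3) = 6*(8 + 3) = 6*11 = 66)
T = 146 (T = 40 + 106 = 146)
w(Y) = -292/Y
w(r) - 9636 = -292/66 - 9636 = -292*1/66 - 9636 = -146/33 - 9636 = -318134/33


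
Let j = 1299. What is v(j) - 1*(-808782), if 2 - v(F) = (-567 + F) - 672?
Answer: 808724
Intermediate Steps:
v(F) = 1241 - F (v(F) = 2 - ((-567 + F) - 672) = 2 - (-1239 + F) = 2 + (1239 - F) = 1241 - F)
v(j) - 1*(-808782) = (1241 - 1*1299) - 1*(-808782) = (1241 - 1299) + 808782 = -58 + 808782 = 808724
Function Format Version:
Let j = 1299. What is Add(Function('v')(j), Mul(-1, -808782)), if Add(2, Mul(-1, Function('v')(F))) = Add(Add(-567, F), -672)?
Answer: 808724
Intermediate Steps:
Function('v')(F) = Add(1241, Mul(-1, F)) (Function('v')(F) = Add(2, Mul(-1, Add(Add(-567, F), -672))) = Add(2, Mul(-1, Add(-1239, F))) = Add(2, Add(1239, Mul(-1, F))) = Add(1241, Mul(-1, F)))
Add(Function('v')(j), Mul(-1, -808782)) = Add(Add(1241, Mul(-1, 1299)), Mul(-1, -808782)) = Add(Add(1241, -1299), 808782) = Add(-58, 808782) = 808724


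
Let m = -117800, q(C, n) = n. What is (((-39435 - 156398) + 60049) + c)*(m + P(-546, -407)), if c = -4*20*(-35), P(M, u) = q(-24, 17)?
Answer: 15663254472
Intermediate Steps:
P(M, u) = 17
c = 2800 (c = -80*(-35) = 2800)
(((-39435 - 156398) + 60049) + c)*(m + P(-546, -407)) = (((-39435 - 156398) + 60049) + 2800)*(-117800 + 17) = ((-195833 + 60049) + 2800)*(-117783) = (-135784 + 2800)*(-117783) = -132984*(-117783) = 15663254472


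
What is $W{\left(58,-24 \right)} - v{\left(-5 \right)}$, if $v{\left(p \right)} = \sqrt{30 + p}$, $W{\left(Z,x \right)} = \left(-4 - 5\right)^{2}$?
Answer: $76$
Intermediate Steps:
$W{\left(Z,x \right)} = 81$ ($W{\left(Z,x \right)} = \left(-9\right)^{2} = 81$)
$W{\left(58,-24 \right)} - v{\left(-5 \right)} = 81 - \sqrt{30 - 5} = 81 - \sqrt{25} = 81 - 5 = 76$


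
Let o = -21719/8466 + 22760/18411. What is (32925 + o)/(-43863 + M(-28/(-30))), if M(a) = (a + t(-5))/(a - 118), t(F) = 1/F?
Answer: -29448757618526/39233506146869 ≈ -0.75060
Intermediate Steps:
M(a) = (-⅕ + a)/(-118 + a) (M(a) = (a + 1/(-5))/(a - 118) = (a - ⅕)/(-118 + a) = (-⅕ + a)/(-118 + a))
o = -1354133/1018742 (o = -21719*1/8466 + 22760*(1/18411) = -21719/8466 + 22760/18411 = -1354133/1018742 ≈ -1.3292)
(32925 + o)/(-43863 + M(-28/(-30))) = (32925 - 1354133/1018742)/(-43863 + (-⅕ - 28/(-30))/(-118 - 28/(-30))) = 33540726217/(1018742*(-43863 + (-⅕ - 28*(-1/30))/(-118 - 28*(-1/30)))) = 33540726217/(1018742*(-43863 + (-⅕ + 14/15)/(-118 + 14/15))) = 33540726217/(1018742*(-43863 + (11/15)/(-1756/15))) = 33540726217/(1018742*(-43863 - 15/1756*11/15)) = 33540726217/(1018742*(-43863 - 11/1756)) = 33540726217/(1018742*(-77023439/1756)) = (33540726217/1018742)*(-1756/77023439) = -29448757618526/39233506146869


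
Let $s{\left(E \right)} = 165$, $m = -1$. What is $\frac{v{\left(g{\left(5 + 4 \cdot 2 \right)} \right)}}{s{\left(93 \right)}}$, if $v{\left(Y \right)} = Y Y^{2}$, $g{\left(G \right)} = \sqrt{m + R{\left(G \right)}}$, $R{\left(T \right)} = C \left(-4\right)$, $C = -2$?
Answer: $\frac{7 \sqrt{7}}{165} \approx 0.11224$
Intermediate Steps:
$R{\left(T \right)} = 8$ ($R{\left(T \right)} = \left(-2\right) \left(-4\right) = 8$)
$g{\left(G \right)} = \sqrt{7}$ ($g{\left(G \right)} = \sqrt{-1 + 8} = \sqrt{7}$)
$v{\left(Y \right)} = Y^{3}$
$\frac{v{\left(g{\left(5 + 4 \cdot 2 \right)} \right)}}{s{\left(93 \right)}} = \frac{\left(\sqrt{7}\right)^{3}}{165} = 7 \sqrt{7} \cdot \frac{1}{165} = \frac{7 \sqrt{7}}{165}$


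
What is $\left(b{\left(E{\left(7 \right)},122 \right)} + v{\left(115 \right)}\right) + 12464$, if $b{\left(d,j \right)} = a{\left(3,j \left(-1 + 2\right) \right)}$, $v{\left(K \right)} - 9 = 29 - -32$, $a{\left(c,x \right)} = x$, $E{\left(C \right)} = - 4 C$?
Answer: $12656$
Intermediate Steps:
$v{\left(K \right)} = 70$ ($v{\left(K \right)} = 9 + \left(29 - -32\right) = 9 + \left(29 + 32\right) = 9 + 61 = 70$)
$b{\left(d,j \right)} = j$ ($b{\left(d,j \right)} = j \left(-1 + 2\right) = j 1 = j$)
$\left(b{\left(E{\left(7 \right)},122 \right)} + v{\left(115 \right)}\right) + 12464 = \left(122 + 70\right) + 12464 = 192 + 12464 = 12656$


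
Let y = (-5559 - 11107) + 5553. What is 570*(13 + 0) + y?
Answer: -3703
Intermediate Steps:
y = -11113 (y = -16666 + 5553 = -11113)
570*(13 + 0) + y = 570*(13 + 0) - 11113 = 570*13 - 11113 = 7410 - 11113 = -3703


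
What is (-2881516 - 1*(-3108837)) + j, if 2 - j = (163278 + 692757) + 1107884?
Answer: -1736596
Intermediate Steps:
j = -1963917 (j = 2 - ((163278 + 692757) + 1107884) = 2 - (856035 + 1107884) = 2 - 1*1963919 = 2 - 1963919 = -1963917)
(-2881516 - 1*(-3108837)) + j = (-2881516 - 1*(-3108837)) - 1963917 = (-2881516 + 3108837) - 1963917 = 227321 - 1963917 = -1736596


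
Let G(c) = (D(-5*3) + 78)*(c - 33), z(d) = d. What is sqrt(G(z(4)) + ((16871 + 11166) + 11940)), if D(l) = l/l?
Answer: sqrt(37686) ≈ 194.13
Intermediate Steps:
D(l) = 1
G(c) = -2607 + 79*c (G(c) = (1 + 78)*(c - 33) = 79*(-33 + c) = -2607 + 79*c)
sqrt(G(z(4)) + ((16871 + 11166) + 11940)) = sqrt((-2607 + 79*4) + ((16871 + 11166) + 11940)) = sqrt((-2607 + 316) + (28037 + 11940)) = sqrt(-2291 + 39977) = sqrt(37686)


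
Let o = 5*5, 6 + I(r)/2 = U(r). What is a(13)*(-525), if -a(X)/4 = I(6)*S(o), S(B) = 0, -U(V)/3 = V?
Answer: 0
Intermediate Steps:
U(V) = -3*V
I(r) = -12 - 6*r (I(r) = -12 + 2*(-3*r) = -12 - 6*r)
o = 25
a(X) = 0 (a(X) = -4*(-12 - 6*6)*0 = -4*(-12 - 36)*0 = -(-192)*0 = -4*0 = 0)
a(13)*(-525) = 0*(-525) = 0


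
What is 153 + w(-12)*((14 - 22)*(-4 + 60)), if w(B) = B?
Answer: 5529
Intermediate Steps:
153 + w(-12)*((14 - 22)*(-4 + 60)) = 153 - 12*(14 - 22)*(-4 + 60) = 153 - (-96)*56 = 153 - 12*(-448) = 153 + 5376 = 5529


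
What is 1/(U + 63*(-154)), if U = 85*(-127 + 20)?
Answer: -1/18797 ≈ -5.3200e-5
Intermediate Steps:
U = -9095 (U = 85*(-107) = -9095)
1/(U + 63*(-154)) = 1/(-9095 + 63*(-154)) = 1/(-9095 - 9702) = 1/(-18797) = -1/18797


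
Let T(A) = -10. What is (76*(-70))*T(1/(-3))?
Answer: 53200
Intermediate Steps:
(76*(-70))*T(1/(-3)) = (76*(-70))*(-10) = -5320*(-10) = 53200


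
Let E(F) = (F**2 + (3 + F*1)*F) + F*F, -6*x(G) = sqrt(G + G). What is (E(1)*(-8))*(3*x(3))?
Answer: 24*sqrt(6) ≈ 58.788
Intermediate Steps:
x(G) = -sqrt(2)*sqrt(G)/6 (x(G) = -sqrt(G + G)/6 = -sqrt(2)*sqrt(G)/6)
E(F) = 2*F**2 + F*(3 + F) (E(F) = (F**2 + (3 + F)*F) + F**2 = (F**2 + F*(3 + F)) + F**2 = 2*F**2 + F*(3 + F))
(E(1)*(-8))*(3*x(3)) = ((3*1*(1 + 1))*(-8))*(3*(-sqrt(2)*sqrt(3)/6)) = ((3*1*2)*(-8))*(3*(-sqrt(6)/6)) = (6*(-8))*(-sqrt(6)/2) = -(-24)*sqrt(6) = 24*sqrt(6)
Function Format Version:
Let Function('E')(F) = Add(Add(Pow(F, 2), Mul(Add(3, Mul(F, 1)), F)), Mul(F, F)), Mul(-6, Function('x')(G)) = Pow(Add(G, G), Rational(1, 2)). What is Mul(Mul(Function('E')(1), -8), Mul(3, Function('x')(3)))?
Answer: Mul(24, Pow(6, Rational(1, 2))) ≈ 58.788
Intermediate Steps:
Function('x')(G) = Mul(Rational(-1, 6), Pow(2, Rational(1, 2)), Pow(G, Rational(1, 2))) (Function('x')(G) = Mul(Rational(-1, 6), Pow(Add(G, G), Rational(1, 2))) = Mul(Rational(-1, 6), Pow(Mul(2, G), Rational(1, 2))) = Mul(Rational(-1, 6), Mul(Pow(2, Rational(1, 2)), Pow(G, Rational(1, 2)))) = Mul(Rational(-1, 6), Pow(2, Rational(1, 2)), Pow(G, Rational(1, 2))))
Function('E')(F) = Add(Mul(2, Pow(F, 2)), Mul(F, Add(3, F))) (Function('E')(F) = Add(Add(Pow(F, 2), Mul(Add(3, F), F)), Pow(F, 2)) = Add(Add(Pow(F, 2), Mul(F, Add(3, F))), Pow(F, 2)) = Add(Mul(2, Pow(F, 2)), Mul(F, Add(3, F))))
Mul(Mul(Function('E')(1), -8), Mul(3, Function('x')(3))) = Mul(Mul(Mul(3, 1, Add(1, 1)), -8), Mul(3, Mul(Rational(-1, 6), Pow(2, Rational(1, 2)), Pow(3, Rational(1, 2))))) = Mul(Mul(Mul(3, 1, 2), -8), Mul(3, Mul(Rational(-1, 6), Pow(6, Rational(1, 2))))) = Mul(Mul(6, -8), Mul(Rational(-1, 2), Pow(6, Rational(1, 2)))) = Mul(-48, Mul(Rational(-1, 2), Pow(6, Rational(1, 2)))) = Mul(24, Pow(6, Rational(1, 2)))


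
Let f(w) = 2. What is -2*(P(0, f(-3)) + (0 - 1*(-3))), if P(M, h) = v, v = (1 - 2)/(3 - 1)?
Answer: -5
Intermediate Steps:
v = -½ (v = -1/2 = -1*½ = -½ ≈ -0.50000)
P(M, h) = -½
-2*(P(0, f(-3)) + (0 - 1*(-3))) = -2*(-½ + (0 - 1*(-3))) = -2*(-½ + (0 + 3)) = -2*(-½ + 3) = -2*5/2 = -5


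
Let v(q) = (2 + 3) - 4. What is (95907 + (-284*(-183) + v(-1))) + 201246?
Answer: 349126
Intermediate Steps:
v(q) = 1 (v(q) = 5 - 4 = 1)
(95907 + (-284*(-183) + v(-1))) + 201246 = (95907 + (-284*(-183) + 1)) + 201246 = (95907 + (51972 + 1)) + 201246 = (95907 + 51973) + 201246 = 147880 + 201246 = 349126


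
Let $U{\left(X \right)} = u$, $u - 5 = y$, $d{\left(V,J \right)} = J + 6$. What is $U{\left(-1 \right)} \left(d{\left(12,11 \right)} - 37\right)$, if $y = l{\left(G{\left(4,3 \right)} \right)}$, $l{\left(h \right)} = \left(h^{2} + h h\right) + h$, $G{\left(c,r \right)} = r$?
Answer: $-520$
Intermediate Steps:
$d{\left(V,J \right)} = 6 + J$
$l{\left(h \right)} = h + 2 h^{2}$ ($l{\left(h \right)} = \left(h^{2} + h^{2}\right) + h = 2 h^{2} + h = h + 2 h^{2}$)
$y = 21$ ($y = 3 \left(1 + 2 \cdot 3\right) = 3 \left(1 + 6\right) = 3 \cdot 7 = 21$)
$u = 26$ ($u = 5 + 21 = 26$)
$U{\left(X \right)} = 26$
$U{\left(-1 \right)} \left(d{\left(12,11 \right)} - 37\right) = 26 \left(\left(6 + 11\right) - 37\right) = 26 \left(17 - 37\right) = 26 \left(-20\right) = -520$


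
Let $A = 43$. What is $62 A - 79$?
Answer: $2587$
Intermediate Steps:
$62 A - 79 = 62 \cdot 43 - 79 = 2666 - 79 = 2587$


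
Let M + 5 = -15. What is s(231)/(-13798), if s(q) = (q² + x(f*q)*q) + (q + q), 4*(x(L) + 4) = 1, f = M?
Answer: -211827/55192 ≈ -3.8380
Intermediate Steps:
M = -20 (M = -5 - 15 = -20)
f = -20
x(L) = -15/4 (x(L) = -4 + (¼)*1 = -4 + ¼ = -15/4)
s(q) = q² - 7*q/4 (s(q) = (q² - 15*q/4) + (q + q) = (q² - 15*q/4) + 2*q = q² - 7*q/4)
s(231)/(-13798) = ((¼)*231*(-7 + 4*231))/(-13798) = ((¼)*231*(-7 + 924))*(-1/13798) = ((¼)*231*917)*(-1/13798) = (211827/4)*(-1/13798) = -211827/55192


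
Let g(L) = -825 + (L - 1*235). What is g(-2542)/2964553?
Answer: -3602/2964553 ≈ -0.0012150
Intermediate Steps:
g(L) = -1060 + L (g(L) = -825 + (L - 235) = -825 + (-235 + L) = -1060 + L)
g(-2542)/2964553 = (-1060 - 2542)/2964553 = -3602*1/2964553 = -3602/2964553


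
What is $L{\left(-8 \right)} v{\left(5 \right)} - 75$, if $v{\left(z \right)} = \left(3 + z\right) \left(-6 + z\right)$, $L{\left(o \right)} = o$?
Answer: $-11$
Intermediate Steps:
$v{\left(z \right)} = \left(-6 + z\right) \left(3 + z\right)$
$L{\left(-8 \right)} v{\left(5 \right)} - 75 = - 8 \left(-18 + 5^{2} - 15\right) - 75 = - 8 \left(-18 + 25 - 15\right) - 75 = \left(-8\right) \left(-8\right) - 75 = 64 - 75 = -11$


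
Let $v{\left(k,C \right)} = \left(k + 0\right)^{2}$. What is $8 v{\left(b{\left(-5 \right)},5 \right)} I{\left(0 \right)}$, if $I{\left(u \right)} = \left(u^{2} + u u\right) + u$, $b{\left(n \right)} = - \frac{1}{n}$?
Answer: $0$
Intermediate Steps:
$v{\left(k,C \right)} = k^{2}$
$I{\left(u \right)} = u + 2 u^{2}$ ($I{\left(u \right)} = \left(u^{2} + u^{2}\right) + u = 2 u^{2} + u = u + 2 u^{2}$)
$8 v{\left(b{\left(-5 \right)},5 \right)} I{\left(0 \right)} = 8 \left(- \frac{1}{-5}\right)^{2} \cdot 0 \left(1 + 2 \cdot 0\right) = 8 \left(\left(-1\right) \left(- \frac{1}{5}\right)\right)^{2} \cdot 0 \left(1 + 0\right) = \frac{8}{25} \cdot 0 \cdot 1 = 8 \cdot \frac{1}{25} \cdot 0 = \frac{8}{25} \cdot 0 = 0$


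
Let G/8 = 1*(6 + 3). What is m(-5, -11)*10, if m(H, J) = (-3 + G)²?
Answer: 47610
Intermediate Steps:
G = 72 (G = 8*(1*(6 + 3)) = 8*(1*9) = 8*9 = 72)
m(H, J) = 4761 (m(H, J) = (-3 + 72)² = 69² = 4761)
m(-5, -11)*10 = 4761*10 = 47610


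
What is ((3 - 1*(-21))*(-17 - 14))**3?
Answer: -411830784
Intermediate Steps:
((3 - 1*(-21))*(-17 - 14))**3 = ((3 + 21)*(-31))**3 = (24*(-31))**3 = (-744)**3 = -411830784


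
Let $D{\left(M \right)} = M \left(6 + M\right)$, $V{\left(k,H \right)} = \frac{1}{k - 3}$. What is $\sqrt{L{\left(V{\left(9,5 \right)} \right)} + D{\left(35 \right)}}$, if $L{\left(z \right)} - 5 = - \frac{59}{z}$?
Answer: $\sqrt{1086} \approx 32.955$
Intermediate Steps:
$V{\left(k,H \right)} = \frac{1}{-3 + k}$
$L{\left(z \right)} = 5 - \frac{59}{z}$
$\sqrt{L{\left(V{\left(9,5 \right)} \right)} + D{\left(35 \right)}} = \sqrt{\left(5 - \frac{59}{\frac{1}{-3 + 9}}\right) + 35 \left(6 + 35\right)} = \sqrt{\left(5 - \frac{59}{\frac{1}{6}}\right) + 35 \cdot 41} = \sqrt{\left(5 - 59 \frac{1}{\frac{1}{6}}\right) + 1435} = \sqrt{\left(5 - 354\right) + 1435} = \sqrt{-349 + 1435} = \sqrt{1086}$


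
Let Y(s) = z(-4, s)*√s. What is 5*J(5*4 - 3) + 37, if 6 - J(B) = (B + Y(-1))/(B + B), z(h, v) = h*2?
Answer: 129/2 + 20*I/17 ≈ 64.5 + 1.1765*I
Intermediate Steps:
z(h, v) = 2*h
Y(s) = -8*√s (Y(s) = (2*(-4))*√s = -8*√s)
J(B) = 6 - (B - 8*I)/(2*B) (J(B) = 6 - (B - 8*I)/(B + B) = 6 - (B - 8*I)/(2*B))
5*J(5*4 - 3) + 37 = 5*(11/2 + 4*I/(5*4 - 3)) + 37 = 5*(11/2 + 4*I/(20 - 3)) + 37 = 5*(11/2 + 4*I/17) + 37 = (55/2 + 20*I/17) + 37 = 129/2 + 20*I/17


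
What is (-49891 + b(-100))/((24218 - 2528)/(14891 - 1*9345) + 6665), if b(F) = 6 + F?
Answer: -2132437/284506 ≈ -7.4952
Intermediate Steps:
(-49891 + b(-100))/((24218 - 2528)/(14891 - 1*9345) + 6665) = (-49891 + (6 - 100))/((24218 - 2528)/(14891 - 1*9345) + 6665) = (-49891 - 94)/(21690/(14891 - 9345) + 6665) = -49985/(21690/5546 + 6665) = -49985/(21690*(1/5546) + 6665) = -49985/(10845/2773 + 6665) = -49985/18492890/2773 = -49985*2773/18492890 = -2132437/284506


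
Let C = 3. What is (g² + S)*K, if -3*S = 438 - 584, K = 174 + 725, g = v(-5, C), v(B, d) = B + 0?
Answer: 198679/3 ≈ 66226.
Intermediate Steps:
v(B, d) = B
g = -5
K = 899
S = 146/3 (S = -(438 - 584)/3 = -⅓*(-146) = 146/3 ≈ 48.667)
(g² + S)*K = ((-5)² + 146/3)*899 = (25 + 146/3)*899 = (221/3)*899 = 198679/3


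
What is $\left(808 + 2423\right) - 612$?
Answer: $2619$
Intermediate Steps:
$\left(808 + 2423\right) - 612 = 3231 - 612 = 2619$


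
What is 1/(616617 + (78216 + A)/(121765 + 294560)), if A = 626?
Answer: 416325/256713151367 ≈ 1.6218e-6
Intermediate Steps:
1/(616617 + (78216 + A)/(121765 + 294560)) = 1/(616617 + (78216 + 626)/(121765 + 294560)) = 1/(616617 + 78842/416325) = 1/(256713151367/416325) = 416325/256713151367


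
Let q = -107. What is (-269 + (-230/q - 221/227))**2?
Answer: 42317340811684/589955521 ≈ 71730.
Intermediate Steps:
(-269 + (-230/q - 221/227))**2 = (-269 + (-230/(-107) - 221/227))**2 = (-269 + (-230*(-1/107) - 221*1/227))**2 = (-269 + (230/107 - 221/227))**2 = (-269 + 28563/24289)**2 = (-6505178/24289)**2 = 42317340811684/589955521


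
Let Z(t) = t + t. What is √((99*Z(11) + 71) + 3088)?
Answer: 3*√593 ≈ 73.055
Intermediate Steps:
Z(t) = 2*t
√((99*Z(11) + 71) + 3088) = √((99*(2*11) + 71) + 3088) = √((99*22 + 71) + 3088) = √((2178 + 71) + 3088) = √(2249 + 3088) = √5337 = 3*√593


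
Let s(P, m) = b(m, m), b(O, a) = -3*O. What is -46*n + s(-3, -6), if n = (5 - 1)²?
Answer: -718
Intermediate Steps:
n = 16 (n = 4² = 16)
s(P, m) = -3*m
-46*n + s(-3, -6) = -46*16 - 3*(-6) = -736 + 18 = -718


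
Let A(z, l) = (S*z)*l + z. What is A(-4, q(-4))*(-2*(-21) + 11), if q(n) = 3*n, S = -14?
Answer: -35828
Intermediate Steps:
A(z, l) = z - 14*l*z (A(z, l) = (-14*z)*l + z = -14*l*z + z = z - 14*l*z)
A(-4, q(-4))*(-2*(-21) + 11) = (-4*(1 - 42*(-4)))*(-2*(-21) + 11) = (-4*(1 - 14*(-12)))*(42 + 11) = -4*(1 + 168)*53 = -4*169*53 = -676*53 = -35828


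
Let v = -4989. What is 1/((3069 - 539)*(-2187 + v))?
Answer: -1/18155280 ≈ -5.5080e-8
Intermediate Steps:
1/((3069 - 539)*(-2187 + v)) = 1/((3069 - 539)*(-2187 - 4989)) = 1/(2530*(-7176)) = 1/(-18155280) = -1/18155280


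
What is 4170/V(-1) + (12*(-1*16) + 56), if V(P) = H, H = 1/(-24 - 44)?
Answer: -283696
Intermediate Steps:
H = -1/68 (H = 1/(-68) = -1/68 ≈ -0.014706)
V(P) = -1/68
4170/V(-1) + (12*(-1*16) + 56) = 4170/(-1/68) + (12*(-1*16) + 56) = 4170*(-68) + (12*(-16) + 56) = -283560 + (-192 + 56) = -283560 - 136 = -283696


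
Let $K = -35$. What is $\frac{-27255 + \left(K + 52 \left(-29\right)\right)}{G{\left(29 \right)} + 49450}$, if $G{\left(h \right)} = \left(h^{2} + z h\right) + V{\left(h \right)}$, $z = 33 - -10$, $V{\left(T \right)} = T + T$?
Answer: $- \frac{14399}{25798} \approx -0.55814$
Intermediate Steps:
$V{\left(T \right)} = 2 T$
$z = 43$ ($z = 33 + 10 = 43$)
$G{\left(h \right)} = h^{2} + 45 h$ ($G{\left(h \right)} = \left(h^{2} + 43 h\right) + 2 h = h^{2} + 45 h$)
$\frac{-27255 + \left(K + 52 \left(-29\right)\right)}{G{\left(29 \right)} + 49450} = \frac{-27255 + \left(-35 + 52 \left(-29\right)\right)}{29 \left(45 + 29\right) + 49450} = \frac{-27255 - 1543}{29 \cdot 74 + 49450} = \frac{-27255 - 1543}{2146 + 49450} = - \frac{28798}{51596} = \left(-28798\right) \frac{1}{51596} = - \frac{14399}{25798}$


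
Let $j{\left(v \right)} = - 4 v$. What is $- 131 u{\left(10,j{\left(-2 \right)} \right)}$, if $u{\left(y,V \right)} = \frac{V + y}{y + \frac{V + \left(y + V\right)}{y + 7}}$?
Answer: $- \frac{20043}{98} \approx -204.52$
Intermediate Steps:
$u{\left(y,V \right)} = \frac{V + y}{y + \frac{y + 2 V}{7 + y}}$ ($u{\left(y,V \right)} = \frac{V + y}{y + \frac{V + \left(V + y\right)}{7 + y}} = \frac{V + y}{y + \frac{y + 2 V}{7 + y}}$)
$- 131 u{\left(10,j{\left(-2 \right)} \right)} = - 131 \frac{10^{2} + 7 \left(\left(-4\right) \left(-2\right)\right) + 7 \cdot 10 + \left(-4\right) \left(-2\right) 10}{10^{2} + 2 \left(\left(-4\right) \left(-2\right)\right) + 8 \cdot 10} = - 131 \frac{100 + 7 \cdot 8 + 70 + 8 \cdot 10}{100 + 2 \cdot 8 + 80} = - 131 \frac{100 + 56 + 70 + 80}{100 + 16 + 80} = - 131 \cdot \frac{1}{196} \cdot 306 = \left(-131\right) \frac{153}{98} = - \frac{20043}{98}$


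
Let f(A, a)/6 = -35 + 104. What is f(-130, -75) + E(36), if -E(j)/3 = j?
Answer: 306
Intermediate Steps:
f(A, a) = 414 (f(A, a) = 6*(-35 + 104) = 6*69 = 414)
E(j) = -3*j
f(-130, -75) + E(36) = 414 - 3*36 = 414 - 108 = 306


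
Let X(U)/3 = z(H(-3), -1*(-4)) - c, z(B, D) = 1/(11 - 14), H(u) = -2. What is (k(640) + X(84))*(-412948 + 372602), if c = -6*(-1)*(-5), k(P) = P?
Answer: -29412234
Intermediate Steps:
c = -30 (c = 6*(-5) = -30)
z(B, D) = -1/3 (z(B, D) = 1/(-3) = -1/3)
X(U) = 89 (X(U) = 3*(-1/3 - 1*(-30)) = 3*(-1/3 + 30) = 3*(89/3) = 89)
(k(640) + X(84))*(-412948 + 372602) = (640 + 89)*(-412948 + 372602) = 729*(-40346) = -29412234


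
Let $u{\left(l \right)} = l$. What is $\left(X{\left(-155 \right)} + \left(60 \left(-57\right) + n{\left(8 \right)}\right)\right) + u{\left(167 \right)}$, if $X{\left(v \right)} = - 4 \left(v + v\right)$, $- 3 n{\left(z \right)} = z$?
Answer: $- \frac{6047}{3} \approx -2015.7$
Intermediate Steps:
$n{\left(z \right)} = - \frac{z}{3}$
$X{\left(v \right)} = - 8 v$ ($X{\left(v \right)} = - 4 \cdot 2 v = - 8 v$)
$\left(X{\left(-155 \right)} + \left(60 \left(-57\right) + n{\left(8 \right)}\right)\right) + u{\left(167 \right)} = \left(\left(-8\right) \left(-155\right) + \left(60 \left(-57\right) - \frac{8}{3}\right)\right) + 167 = \left(1240 - \frac{10268}{3}\right) + 167 = - \frac{6548}{3} + 167 = - \frac{6047}{3}$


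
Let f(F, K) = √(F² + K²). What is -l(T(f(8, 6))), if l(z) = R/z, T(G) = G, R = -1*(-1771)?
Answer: -1771/10 ≈ -177.10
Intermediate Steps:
R = 1771
l(z) = 1771/z
-l(T(f(8, 6))) = -1771/(√(8² + 6²)) = -1771/(√(64 + 36)) = -1771/(√100) = -1771/10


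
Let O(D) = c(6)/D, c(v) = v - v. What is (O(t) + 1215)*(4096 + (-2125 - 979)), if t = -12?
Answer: 1205280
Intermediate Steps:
c(v) = 0
O(D) = 0 (O(D) = 0/D = 0)
(O(t) + 1215)*(4096 + (-2125 - 979)) = (0 + 1215)*(4096 + (-2125 - 979)) = 1215*(4096 - 3104) = 1215*992 = 1205280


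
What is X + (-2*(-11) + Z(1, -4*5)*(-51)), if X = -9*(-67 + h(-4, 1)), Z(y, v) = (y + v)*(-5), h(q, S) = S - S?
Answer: -4220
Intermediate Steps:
h(q, S) = 0
Z(y, v) = -5*v - 5*y (Z(y, v) = (v + y)*(-5) = -5*v - 5*y)
X = 603 (X = -9*(-67 + 0) = -9*(-67) = 603)
X + (-2*(-11) + Z(1, -4*5)*(-51)) = 603 + (-2*(-11) + (-(-20)*5 - 5*1)*(-51)) = 603 + (22 + (-5*(-20) - 5)*(-51)) = 603 + (22 + (100 - 5)*(-51)) = 603 + (22 + 95*(-51)) = 603 + (22 - 4845) = 603 - 4823 = -4220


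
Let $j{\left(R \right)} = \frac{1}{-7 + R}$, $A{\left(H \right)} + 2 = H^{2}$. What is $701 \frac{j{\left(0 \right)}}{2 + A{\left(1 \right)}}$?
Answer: $- \frac{701}{7} \approx -100.14$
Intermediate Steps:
$A{\left(H \right)} = -2 + H^{2}$
$701 \frac{j{\left(0 \right)}}{2 + A{\left(1 \right)}} = 701 \frac{1}{\left(2 - \left(2 - 1^{2}\right)\right) \left(-7 + 0\right)} = 701 \frac{1}{\left(2 + \left(-2 + 1\right)\right) \left(-7\right)} = 701 \frac{1}{2 - 1} \left(- \frac{1}{7}\right) = 701 \cdot 1^{-1} \left(- \frac{1}{7}\right) = 701 \cdot 1 \left(- \frac{1}{7}\right) = 701 \left(- \frac{1}{7}\right) = - \frac{701}{7}$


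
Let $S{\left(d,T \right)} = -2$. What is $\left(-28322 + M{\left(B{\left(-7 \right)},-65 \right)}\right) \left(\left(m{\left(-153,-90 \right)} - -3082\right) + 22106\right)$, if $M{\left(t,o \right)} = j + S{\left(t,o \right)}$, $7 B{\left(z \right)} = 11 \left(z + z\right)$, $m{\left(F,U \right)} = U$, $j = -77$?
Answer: $-712808298$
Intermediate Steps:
$B{\left(z \right)} = \frac{22 z}{7}$ ($B{\left(z \right)} = \frac{11 \left(z + z\right)}{7} = \frac{11 \cdot 2 z}{7} = \frac{22 z}{7}$)
$M{\left(t,o \right)} = -79$ ($M{\left(t,o \right)} = -77 - 2 = -79$)
$\left(-28322 + M{\left(B{\left(-7 \right)},-65 \right)}\right) \left(\left(m{\left(-153,-90 \right)} - -3082\right) + 22106\right) = \left(-28322 - 79\right) \left(\left(-90 - -3082\right) + 22106\right) = - 28401 \left(\left(-90 + 3082\right) + 22106\right) = - 28401 \left(2992 + 22106\right) = \left(-28401\right) 25098 = -712808298$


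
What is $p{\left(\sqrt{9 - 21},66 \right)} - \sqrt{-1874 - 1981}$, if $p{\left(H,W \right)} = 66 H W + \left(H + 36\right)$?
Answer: $36 - i \sqrt{3855} + 8714 i \sqrt{3} \approx 36.0 + 15031.0 i$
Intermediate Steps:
$p{\left(H,W \right)} = 36 + H + 66 H W$ ($p{\left(H,W \right)} = 66 H W + \left(36 + H\right) = 36 + H + 66 H W$)
$p{\left(\sqrt{9 - 21},66 \right)} - \sqrt{-1874 - 1981} = \left(36 + \sqrt{9 - 21} + 66 \sqrt{9 - 21} \cdot 66\right) - \sqrt{-1874 - 1981} = \left(36 + \sqrt{-12} + 66 \sqrt{-12} \cdot 66\right) - \sqrt{-3855} = \left(36 + 2 i \sqrt{3} + 66 \cdot 2 i \sqrt{3} \cdot 66\right) - i \sqrt{3855} = \left(36 + 2 i \sqrt{3} + 8712 i \sqrt{3}\right) - i \sqrt{3855} = \left(36 + 8714 i \sqrt{3}\right) - i \sqrt{3855} = 36 - i \sqrt{3855} + 8714 i \sqrt{3}$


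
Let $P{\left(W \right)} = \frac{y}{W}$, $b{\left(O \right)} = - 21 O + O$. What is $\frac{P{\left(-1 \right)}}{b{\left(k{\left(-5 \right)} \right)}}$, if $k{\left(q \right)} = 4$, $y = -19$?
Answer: $- \frac{19}{80} \approx -0.2375$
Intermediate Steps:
$b{\left(O \right)} = - 20 O$
$P{\left(W \right)} = - \frac{19}{W}$
$\frac{P{\left(-1 \right)}}{b{\left(k{\left(-5 \right)} \right)}} = \frac{\left(-19\right) \frac{1}{-1}}{\left(-20\right) 4} = \frac{\left(-19\right) \left(-1\right)}{-80} = 19 \left(- \frac{1}{80}\right) = - \frac{19}{80}$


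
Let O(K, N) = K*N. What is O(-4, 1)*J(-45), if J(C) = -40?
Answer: 160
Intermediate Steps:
O(-4, 1)*J(-45) = -4*1*(-40) = -4*(-40) = 160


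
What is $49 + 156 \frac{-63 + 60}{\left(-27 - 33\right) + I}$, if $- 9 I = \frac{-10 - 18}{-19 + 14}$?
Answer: $\frac{38683}{682} \approx 56.72$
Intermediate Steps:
$I = - \frac{28}{45}$ ($I = - \frac{\left(-10 - 18\right) \frac{1}{-19 + 14}}{9} = - \frac{\left(-28\right) \frac{1}{-5}}{9} = - \frac{\left(-28\right) \left(- \frac{1}{5}\right)}{9} = \left(- \frac{1}{9}\right) \frac{28}{5} = - \frac{28}{45} \approx -0.62222$)
$49 + 156 \frac{-63 + 60}{\left(-27 - 33\right) + I} = 49 + 156 \frac{-63 + 60}{\left(-27 - 33\right) - \frac{28}{45}} = 49 + 156 \left(- \frac{3}{-60 - \frac{28}{45}}\right) = 49 + 156 \left(- \frac{3}{- \frac{2728}{45}}\right) = 49 + 156 \left(\left(-3\right) \left(- \frac{45}{2728}\right)\right) = 49 + 156 \cdot \frac{135}{2728} = 49 + \frac{5265}{682} = \frac{38683}{682}$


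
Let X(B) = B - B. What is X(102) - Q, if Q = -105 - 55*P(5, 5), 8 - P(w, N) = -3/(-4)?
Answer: 2015/4 ≈ 503.75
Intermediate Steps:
P(w, N) = 29/4 (P(w, N) = 8 - (-3)/(-4) = 8 - (-3)*(-1)/4 = 8 - 1*3/4 = 8 - 3/4 = 29/4)
X(B) = 0
Q = -2015/4 (Q = -105 - 55*29/4 = -105 - 1595/4 = -2015/4 ≈ -503.75)
X(102) - Q = 0 - 1*(-2015/4) = 0 + 2015/4 = 2015/4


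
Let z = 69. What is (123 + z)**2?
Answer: 36864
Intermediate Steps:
(123 + z)**2 = (123 + 69)**2 = 192**2 = 36864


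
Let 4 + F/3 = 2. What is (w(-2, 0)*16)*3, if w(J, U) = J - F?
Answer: 192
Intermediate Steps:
F = -6 (F = -12 + 3*2 = -12 + 6 = -6)
w(J, U) = 6 + J (w(J, U) = J - 1*(-6) = J + 6 = 6 + J)
(w(-2, 0)*16)*3 = ((6 - 2)*16)*3 = (4*16)*3 = 64*3 = 192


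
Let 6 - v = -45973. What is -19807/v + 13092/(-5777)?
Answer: -716382107/265620683 ≈ -2.6970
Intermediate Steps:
v = 45979 (v = 6 - 1*(-45973) = 6 + 45973 = 45979)
-19807/v + 13092/(-5777) = -19807/45979 + 13092/(-5777) = -19807*1/45979 + 13092*(-1/5777) = -19807/45979 - 13092/5777 = -716382107/265620683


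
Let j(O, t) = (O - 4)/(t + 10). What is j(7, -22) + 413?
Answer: 1651/4 ≈ 412.75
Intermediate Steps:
j(O, t) = (-4 + O)/(10 + t)
j(7, -22) + 413 = (-4 + 7)/(10 - 22) + 413 = 3/(-12) + 413 = -1/12*3 + 413 = -¼ + 413 = 1651/4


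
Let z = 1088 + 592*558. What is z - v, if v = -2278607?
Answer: 2610031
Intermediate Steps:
z = 331424 (z = 1088 + 330336 = 331424)
z - v = 331424 - 1*(-2278607) = 331424 + 2278607 = 2610031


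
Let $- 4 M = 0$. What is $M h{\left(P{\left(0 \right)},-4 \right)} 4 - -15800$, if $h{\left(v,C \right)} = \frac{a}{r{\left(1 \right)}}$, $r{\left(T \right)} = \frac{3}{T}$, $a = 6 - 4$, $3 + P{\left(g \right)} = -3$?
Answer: $15800$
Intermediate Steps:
$M = 0$ ($M = \left(- \frac{1}{4}\right) 0 = 0$)
$P{\left(g \right)} = -6$ ($P{\left(g \right)} = -3 - 3 = -6$)
$a = 2$ ($a = 6 - 4 = 2$)
$h{\left(v,C \right)} = \frac{2}{3}$ ($h{\left(v,C \right)} = \frac{2}{3 \cdot 1^{-1}} = \frac{2}{3 \cdot 1} = \frac{2}{3}$)
$M h{\left(P{\left(0 \right)},-4 \right)} 4 - -15800 = 0 \cdot \frac{2}{3} \cdot 4 - -15800 = 0 \cdot 4 + 15800 = 0 + 15800 = 15800$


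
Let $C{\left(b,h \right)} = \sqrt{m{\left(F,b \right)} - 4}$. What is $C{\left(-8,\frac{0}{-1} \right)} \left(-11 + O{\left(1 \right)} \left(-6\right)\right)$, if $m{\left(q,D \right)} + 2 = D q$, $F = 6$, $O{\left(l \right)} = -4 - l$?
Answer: $57 i \sqrt{6} \approx 139.62 i$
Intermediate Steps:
$m{\left(q,D \right)} = -2 + D q$
$C{\left(b,h \right)} = \sqrt{-6 + 6 b}$ ($C{\left(b,h \right)} = \sqrt{\left(-2 + b 6\right) - 4} = \sqrt{\left(-2 + 6 b\right) - 4} = \sqrt{-6 + 6 b}$)
$C{\left(-8,\frac{0}{-1} \right)} \left(-11 + O{\left(1 \right)} \left(-6\right)\right) = \sqrt{-6 + 6 \left(-8\right)} \left(-11 + \left(-4 - 1\right) \left(-6\right)\right) = \sqrt{-6 - 48} \left(-11 + \left(-4 - 1\right) \left(-6\right)\right) = \sqrt{-54} \left(-11 - -30\right) = 3 i \sqrt{6} \left(-11 + 30\right) = 3 i \sqrt{6} \cdot 19 = 57 i \sqrt{6}$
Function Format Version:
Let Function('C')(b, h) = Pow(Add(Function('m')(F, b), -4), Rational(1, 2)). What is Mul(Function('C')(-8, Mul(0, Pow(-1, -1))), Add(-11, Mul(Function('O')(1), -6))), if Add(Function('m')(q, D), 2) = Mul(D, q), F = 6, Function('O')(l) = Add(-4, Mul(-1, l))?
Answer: Mul(57, I, Pow(6, Rational(1, 2))) ≈ Mul(139.62, I)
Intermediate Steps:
Function('m')(q, D) = Add(-2, Mul(D, q))
Function('C')(b, h) = Pow(Add(-6, Mul(6, b)), Rational(1, 2)) (Function('C')(b, h) = Pow(Add(Add(-2, Mul(b, 6)), -4), Rational(1, 2)) = Pow(Add(Add(-2, Mul(6, b)), -4), Rational(1, 2)) = Pow(Add(-6, Mul(6, b)), Rational(1, 2)))
Mul(Function('C')(-8, Mul(0, Pow(-1, -1))), Add(-11, Mul(Function('O')(1), -6))) = Mul(Pow(Add(-6, Mul(6, -8)), Rational(1, 2)), Add(-11, Mul(Add(-4, Mul(-1, 1)), -6))) = Mul(Pow(Add(-6, -48), Rational(1, 2)), Add(-11, Mul(Add(-4, -1), -6))) = Mul(Pow(-54, Rational(1, 2)), Add(-11, Mul(-5, -6))) = Mul(Mul(3, I, Pow(6, Rational(1, 2))), Add(-11, 30)) = Mul(Mul(3, I, Pow(6, Rational(1, 2))), 19) = Mul(57, I, Pow(6, Rational(1, 2)))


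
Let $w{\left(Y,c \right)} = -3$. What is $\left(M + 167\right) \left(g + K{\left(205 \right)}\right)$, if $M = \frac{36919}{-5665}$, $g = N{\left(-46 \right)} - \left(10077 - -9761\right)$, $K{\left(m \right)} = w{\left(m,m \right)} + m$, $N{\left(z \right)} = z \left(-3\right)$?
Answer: $- \frac{17726333728}{5665} \approx -3.1291 \cdot 10^{6}$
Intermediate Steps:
$N{\left(z \right)} = - 3 z$
$K{\left(m \right)} = -3 + m$
$g = -19700$ ($g = \left(-3\right) \left(-46\right) - \left(10077 - -9761\right) = 138 - \left(10077 + 9761\right) = 138 - 19838 = -19700$)
$M = - \frac{36919}{5665}$ ($M = 36919 \left(- \frac{1}{5665}\right) = - \frac{36919}{5665} \approx -6.517$)
$\left(M + 167\right) \left(g + K{\left(205 \right)}\right) = \left(- \frac{36919}{5665} + 167\right) \left(-19700 + \left(-3 + 205\right)\right) = \frac{909136 \left(-19700 + 202\right)}{5665} = \frac{909136}{5665} \left(-19498\right) = - \frac{17726333728}{5665}$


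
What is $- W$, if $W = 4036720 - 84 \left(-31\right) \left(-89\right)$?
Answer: $-3804964$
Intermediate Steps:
$W = 3804964$ ($W = 4036720 - \left(-2604\right) \left(-89\right) = 4036720 - 231756 = 3804964$)
$- W = \left(-1\right) 3804964 = -3804964$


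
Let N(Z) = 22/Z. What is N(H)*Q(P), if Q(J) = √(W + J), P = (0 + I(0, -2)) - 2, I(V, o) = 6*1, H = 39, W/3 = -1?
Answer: 22/39 ≈ 0.56410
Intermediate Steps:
W = -3 (W = 3*(-1) = -3)
I(V, o) = 6
P = 4 (P = (0 + 6) - 2 = 6 - 2 = 4)
Q(J) = √(-3 + J)
N(H)*Q(P) = (22/39)*√(-3 + 4) = (22*(1/39))*√1 = (22/39)*1 = 22/39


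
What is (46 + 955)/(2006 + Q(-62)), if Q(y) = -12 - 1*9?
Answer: 1001/1985 ≈ 0.50428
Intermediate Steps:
Q(y) = -21 (Q(y) = -12 - 9 = -21)
(46 + 955)/(2006 + Q(-62)) = (46 + 955)/(2006 - 21) = 1001/1985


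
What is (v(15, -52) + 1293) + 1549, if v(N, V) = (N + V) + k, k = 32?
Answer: 2837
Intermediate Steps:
v(N, V) = 32 + N + V (v(N, V) = (N + V) + 32 = 32 + N + V)
(v(15, -52) + 1293) + 1549 = ((32 + 15 - 52) + 1293) + 1549 = (-5 + 1293) + 1549 = 1288 + 1549 = 2837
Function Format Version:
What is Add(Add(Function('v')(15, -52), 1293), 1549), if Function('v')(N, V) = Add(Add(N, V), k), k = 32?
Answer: 2837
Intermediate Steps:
Function('v')(N, V) = Add(32, N, V) (Function('v')(N, V) = Add(Add(N, V), 32) = Add(32, N, V))
Add(Add(Function('v')(15, -52), 1293), 1549) = Add(Add(Add(32, 15, -52), 1293), 1549) = Add(Add(-5, 1293), 1549) = Add(1288, 1549) = 2837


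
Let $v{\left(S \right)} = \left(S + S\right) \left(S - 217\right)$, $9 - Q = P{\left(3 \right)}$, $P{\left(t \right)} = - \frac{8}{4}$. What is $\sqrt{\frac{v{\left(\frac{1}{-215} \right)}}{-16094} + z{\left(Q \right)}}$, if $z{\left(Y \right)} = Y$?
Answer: $\frac{\sqrt{32925520980443}}{1730105} \approx 3.3166$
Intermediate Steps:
$P{\left(t \right)} = -2$ ($P{\left(t \right)} = \left(-8\right) \frac{1}{4} = -2$)
$Q = 11$ ($Q = 9 - -2 = 9 + 2 = 11$)
$v{\left(S \right)} = 2 S \left(-217 + S\right)$
$\sqrt{\frac{v{\left(\frac{1}{-215} \right)}}{-16094} + z{\left(Q \right)}} = \sqrt{\frac{2 \frac{1}{-215} \left(-217 + \frac{1}{-215}\right)}{-16094} + 11} = \sqrt{2 \left(- \frac{1}{215}\right) \left(-217 - \frac{1}{215}\right) \left(- \frac{1}{16094}\right) + 11} = \sqrt{2 \left(- \frac{1}{215}\right) \left(- \frac{46656}{215}\right) \left(- \frac{1}{16094}\right) + 11} = \sqrt{\frac{93312}{46225} \left(- \frac{1}{16094}\right) + 11} = \sqrt{- \frac{46656}{371972575} + 11} = \sqrt{\frac{4091651669}{371972575}} = \frac{\sqrt{32925520980443}}{1730105}$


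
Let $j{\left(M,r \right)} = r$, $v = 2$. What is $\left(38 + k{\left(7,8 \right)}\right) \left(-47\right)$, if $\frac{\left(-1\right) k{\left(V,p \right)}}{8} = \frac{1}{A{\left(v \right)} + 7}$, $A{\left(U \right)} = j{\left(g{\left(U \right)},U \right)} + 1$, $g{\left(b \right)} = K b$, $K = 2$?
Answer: $- \frac{8742}{5} \approx -1748.4$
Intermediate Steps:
$g{\left(b \right)} = 2 b$
$A{\left(U \right)} = 1 + U$ ($A{\left(U \right)} = U + 1 = 1 + U$)
$k{\left(V,p \right)} = - \frac{4}{5}$ ($k{\left(V,p \right)} = - \frac{8}{\left(1 + 2\right) + 7} = - \frac{8}{3 + 7} = - \frac{8}{10} = \left(-8\right) \frac{1}{10} = - \frac{4}{5}$)
$\left(38 + k{\left(7,8 \right)}\right) \left(-47\right) = \left(38 - \frac{4}{5}\right) \left(-47\right) = \frac{186}{5} \left(-47\right) = - \frac{8742}{5}$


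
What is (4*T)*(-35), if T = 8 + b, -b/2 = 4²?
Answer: 3360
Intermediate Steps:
b = -32 (b = -2*4² = -2*16 = -32)
T = -24 (T = 8 - 32 = -24)
(4*T)*(-35) = (4*(-24))*(-35) = -96*(-35) = 3360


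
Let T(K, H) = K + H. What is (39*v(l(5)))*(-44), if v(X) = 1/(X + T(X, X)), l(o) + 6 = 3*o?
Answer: -572/9 ≈ -63.556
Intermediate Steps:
T(K, H) = H + K
l(o) = -6 + 3*o
v(X) = 1/(3*X) (v(X) = 1/(X + (X + X)) = 1/(X + 2*X) = 1/(3*X))
(39*v(l(5)))*(-44) = (39*(1/(3*(-6 + 3*5))))*(-44) = (39*(1/(3*(-6 + 15))))*(-44) = (39*((⅓)/9))*(-44) = (39*((⅓)*(⅑)))*(-44) = (39*(1/27))*(-44) = (13/9)*(-44) = -572/9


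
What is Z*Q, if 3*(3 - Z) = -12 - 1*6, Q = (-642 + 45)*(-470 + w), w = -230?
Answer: 3761100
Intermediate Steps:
Q = 417900 (Q = (-642 + 45)*(-470 - 230) = -597*(-700) = 417900)
Z = 9 (Z = 3 - (-12 - 1*6)/3 = 3 - (-12 - 6)/3 = 3 - ⅓*(-18) = 3 + 6 = 9)
Z*Q = 9*417900 = 3761100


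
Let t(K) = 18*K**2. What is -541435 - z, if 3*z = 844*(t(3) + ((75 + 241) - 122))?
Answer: -1924769/3 ≈ -6.4159e+5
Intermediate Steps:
z = 300464/3 (z = (844*(18*3**2 + ((75 + 241) - 122)))/3 = (844*(18*9 + (316 - 122)))/3 = (844*(162 + 194))/3 = (844*356)/3 = (1/3)*300464 = 300464/3 ≈ 1.0015e+5)
-541435 - z = -541435 - 1*300464/3 = -541435 - 300464/3 = -1924769/3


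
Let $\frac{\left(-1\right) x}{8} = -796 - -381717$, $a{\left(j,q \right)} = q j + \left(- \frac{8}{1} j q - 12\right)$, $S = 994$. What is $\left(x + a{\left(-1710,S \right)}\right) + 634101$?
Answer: $9484901$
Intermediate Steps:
$a{\left(j,q \right)} = -12 - 7 j q$ ($a{\left(j,q \right)} = j q + \left(\left(-8\right) 1 j q - 12\right) = j q + \left(- 8 j q - 12\right) = j q - \left(12 + 8 j q\right) = -12 - 7 j q$)
$x = -3047368$ ($x = - 8 \left(-796 - -381717\right) = - 8 \left(-796 + 381717\right) = \left(-8\right) 380921 = -3047368$)
$\left(x + a{\left(-1710,S \right)}\right) + 634101 = \left(-3047368 - \left(12 - 11898180\right)\right) + 634101 = \left(-3047368 + \left(-12 + 11898180\right)\right) + 634101 = \left(-3047368 + 11898168\right) + 634101 = 8850800 + 634101 = 9484901$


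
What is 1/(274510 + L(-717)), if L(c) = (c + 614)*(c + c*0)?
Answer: 1/348361 ≈ 2.8706e-6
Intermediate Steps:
L(c) = c*(614 + c) (L(c) = (614 + c)*(c + 0) = (614 + c)*c = c*(614 + c))
1/(274510 + L(-717)) = 1/(274510 - 717*(614 - 717)) = 1/(274510 - 717*(-103)) = 1/(274510 + 73851) = 1/348361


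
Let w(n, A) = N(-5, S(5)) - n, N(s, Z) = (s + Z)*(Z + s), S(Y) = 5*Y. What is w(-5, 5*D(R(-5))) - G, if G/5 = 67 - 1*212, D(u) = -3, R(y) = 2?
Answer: 1130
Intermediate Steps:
G = -725 (G = 5*(67 - 1*212) = 5*(67 - 212) = 5*(-145) = -725)
N(s, Z) = (Z + s)² (N(s, Z) = (Z + s)*(Z + s) = (Z + s)²)
w(n, A) = 400 - n (w(n, A) = (5*5 - 5)² - n = (25 - 5)² - n = 20² - n = 400 - n)
w(-5, 5*D(R(-5))) - G = (400 - 1*(-5)) - 1*(-725) = (400 + 5) + 725 = 405 + 725 = 1130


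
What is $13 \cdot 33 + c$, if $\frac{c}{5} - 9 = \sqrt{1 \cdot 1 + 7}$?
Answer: $474 + 10 \sqrt{2} \approx 488.14$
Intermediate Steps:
$c = 45 + 10 \sqrt{2}$ ($c = 45 + 5 \sqrt{1 \cdot 1 + 7} = 45 + 5 \sqrt{1 + 7} = 45 + 5 \sqrt{8} = 45 + 5 \cdot 2 \sqrt{2} = 45 + 10 \sqrt{2} \approx 59.142$)
$13 \cdot 33 + c = 13 \cdot 33 + \left(45 + 10 \sqrt{2}\right) = 429 + \left(45 + 10 \sqrt{2}\right) = 474 + 10 \sqrt{2}$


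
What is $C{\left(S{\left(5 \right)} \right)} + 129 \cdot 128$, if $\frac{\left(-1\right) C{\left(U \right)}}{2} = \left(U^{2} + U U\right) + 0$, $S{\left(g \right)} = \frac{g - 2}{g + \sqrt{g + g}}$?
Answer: $\frac{82532}{5} + \frac{8 \sqrt{10}}{5} \approx 16511.0$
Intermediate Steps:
$S{\left(g \right)} = \frac{-2 + g}{g + \sqrt{2} \sqrt{g}}$ ($S{\left(g \right)} = \frac{-2 + g}{g + \sqrt{2 g}} = \frac{-2 + g}{g + \sqrt{2} \sqrt{g}}$)
$C{\left(U \right)} = - 4 U^{2}$ ($C{\left(U \right)} = - 2 \left(\left(U^{2} + U U\right) + 0\right) = - 2 \left(\left(U^{2} + U^{2}\right) + 0\right) = - 2 \left(2 U^{2} + 0\right) = - 2 \cdot 2 U^{2} = - 4 U^{2}$)
$C{\left(S{\left(5 \right)} \right)} + 129 \cdot 128 = - 4 \left(\frac{-2 + 5}{5 + \sqrt{2} \sqrt{5}}\right)^{2} + 129 \cdot 128 = - 4 \left(\frac{1}{5 + \sqrt{10}} \cdot 3\right)^{2} + 16512 = - 4 \left(\frac{3}{5 + \sqrt{10}}\right)^{2} + 16512 = - 4 \frac{9}{\left(5 + \sqrt{10}\right)^{2}} + 16512 = - \frac{36}{\left(5 + \sqrt{10}\right)^{2}} + 16512 = 16512 - \frac{36}{\left(5 + \sqrt{10}\right)^{2}}$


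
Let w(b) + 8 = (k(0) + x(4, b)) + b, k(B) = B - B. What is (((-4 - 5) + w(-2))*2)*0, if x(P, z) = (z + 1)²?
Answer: 0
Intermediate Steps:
x(P, z) = (1 + z)²
k(B) = 0
w(b) = -8 + b + (1 + b)² (w(b) = -8 + ((0 + (1 + b)²) + b) = -8 + ((1 + b)² + b) = -8 + (b + (1 + b)²) = -8 + b + (1 + b)²)
(((-4 - 5) + w(-2))*2)*0 = (((-4 - 5) + (-8 - 2 + (1 - 2)²))*2)*0 = ((-9 + (-8 - 2 + (-1)²))*2)*0 = ((-9 + (-8 - 2 + 1))*2)*0 = ((-9 - 9)*2)*0 = -18*2*0 = -36*0 = 0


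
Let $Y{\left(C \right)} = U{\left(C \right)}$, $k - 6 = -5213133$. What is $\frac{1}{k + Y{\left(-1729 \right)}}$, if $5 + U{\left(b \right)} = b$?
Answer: $- \frac{1}{5214861} \approx -1.9176 \cdot 10^{-7}$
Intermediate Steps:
$k = -5213127$ ($k = 6 - 5213133 = -5213127$)
$U{\left(b \right)} = -5 + b$
$Y{\left(C \right)} = -5 + C$
$\frac{1}{k + Y{\left(-1729 \right)}} = \frac{1}{-5213127 - 1734} = \frac{1}{-5214861} = - \frac{1}{5214861}$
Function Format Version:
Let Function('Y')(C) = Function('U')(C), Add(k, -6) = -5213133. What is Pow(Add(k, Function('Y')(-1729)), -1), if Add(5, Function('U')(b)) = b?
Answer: Rational(-1, 5214861) ≈ -1.9176e-7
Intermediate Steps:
k = -5213127 (k = Add(6, -5213133) = -5213127)
Function('U')(b) = Add(-5, b)
Function('Y')(C) = Add(-5, C)
Pow(Add(k, Function('Y')(-1729)), -1) = Pow(Add(-5213127, Add(-5, -1729)), -1) = Pow(Add(-5213127, -1734), -1) = Pow(-5214861, -1) = Rational(-1, 5214861)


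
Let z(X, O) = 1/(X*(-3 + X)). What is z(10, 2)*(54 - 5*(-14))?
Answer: 62/35 ≈ 1.7714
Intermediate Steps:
z(X, O) = 1/(X*(-3 + X))
z(10, 2)*(54 - 5*(-14)) = (1/(10*(-3 + 10)))*(54 - 5*(-14)) = ((⅒)/7)*(54 + 70) = ((⅒)*(⅐))*124 = (1/70)*124 = 62/35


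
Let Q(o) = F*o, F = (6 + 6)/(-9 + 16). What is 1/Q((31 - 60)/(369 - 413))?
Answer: 77/87 ≈ 0.88506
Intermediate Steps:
F = 12/7 ≈ 1.7143
Q(o) = 12*o/7
1/Q((31 - 60)/(369 - 413)) = 1/(12*((31 - 60)/(369 - 413))/7) = 1/(12*(-29/(-44))/7) = 1/(12*(-29*(-1/44))/7) = 1/((12/7)*(29/44)) = 1/(87/77) = 77/87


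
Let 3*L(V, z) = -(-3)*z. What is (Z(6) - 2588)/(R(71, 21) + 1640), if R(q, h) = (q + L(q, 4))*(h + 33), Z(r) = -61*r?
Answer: -1477/2845 ≈ -0.51916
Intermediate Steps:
L(V, z) = z (L(V, z) = (-(-3)*z)/3 = (3*z)/3 = z)
R(q, h) = (4 + q)*(33 + h) (R(q, h) = (q + 4)*(h + 33) = (4 + q)*(33 + h))
(Z(6) - 2588)/(R(71, 21) + 1640) = (-61*6 - 2588)/((132 + 4*21 + 33*71 + 21*71) + 1640) = (-366 - 2588)/((132 + 84 + 2343 + 1491) + 1640) = -2954/(4050 + 1640) = -2954/5690 = -2954*1/5690 = -1477/2845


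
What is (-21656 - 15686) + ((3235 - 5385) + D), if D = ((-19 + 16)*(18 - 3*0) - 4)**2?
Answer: -36128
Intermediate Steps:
D = 3364 (D = (-3*(18 + 0) - 4)**2 = (-3*18 - 4)**2 = (-54 - 4)**2 = (-58)**2 = 3364)
(-21656 - 15686) + ((3235 - 5385) + D) = (-21656 - 15686) + ((3235 - 5385) + 3364) = -37342 + (-2150 + 3364) = -37342 + 1214 = -36128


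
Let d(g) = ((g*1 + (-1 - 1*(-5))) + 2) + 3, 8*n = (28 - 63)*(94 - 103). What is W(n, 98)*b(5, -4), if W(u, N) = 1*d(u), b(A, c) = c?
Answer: -387/2 ≈ -193.50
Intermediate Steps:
n = 315/8 (n = ((28 - 63)*(94 - 103))/8 = (-35*(-9))/8 = (⅛)*315 = 315/8 ≈ 39.375)
d(g) = 9 + g (d(g) = ((g + (-1 + 5)) + 2) + 3 = ((g + 4) + 2) + 3 = ((4 + g) + 2) + 3 = (6 + g) + 3 = 9 + g)
W(u, N) = 9 + u (W(u, N) = 1*(9 + u) = 9 + u)
W(n, 98)*b(5, -4) = (9 + 315/8)*(-4) = (387/8)*(-4) = -387/2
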